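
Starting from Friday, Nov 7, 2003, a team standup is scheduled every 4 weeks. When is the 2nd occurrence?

Dec 5, 2003

The 2nd occurrence is 1 interval after the first: 1 × 28 = 28 days after Nov 7, 2003.
Nov has 30 days — 23 days to the end of Nov leaves 5.
5 days into Dec → Dec 5, 2003.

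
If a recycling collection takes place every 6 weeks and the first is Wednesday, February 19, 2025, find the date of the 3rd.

May 14, 2025

The 3rd occurrence is 2 intervals after the first: 2 × 42 = 84 days after February 19, 2025.
February has 28 days — 9 days to the end of February leaves 75.
March has 31 days (44 left).
April has 30 days (14 left).
14 days into May → May 14, 2025.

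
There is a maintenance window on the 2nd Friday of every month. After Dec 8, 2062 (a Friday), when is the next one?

Dec 2062 starts on a Friday; its first Friday is the 1st, so the 2nd Friday is the 8th — Dec 8, 2062.
That is not after Dec 8, 2062, so look at Jan 2063.
Jan 2063 starts on a Monday; its first Friday is the 5th, so the 2nd Friday is the 12th — Jan 12, 2063.

Jan 12, 2063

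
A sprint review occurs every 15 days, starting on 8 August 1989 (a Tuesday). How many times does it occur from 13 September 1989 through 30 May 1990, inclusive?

Occurrences land 15·i days after 8 August 1989 for i = 0, 1, 2, …
13 September 1989 is 36 days after the start; 36 ÷ 15 = 2 remainder 6; since the remainder is 6, round up to i = 3. First occurrence in the window: #4 on 22 September 1989 (3×15 = 45 days in).
30 May 1990 is 295 days after the start; 295 ÷ 15 = 19 remainder 10. Last occurrence in the window: #20 on 20 May 1990.
Occurrences #4 through #20: 17 in total.

17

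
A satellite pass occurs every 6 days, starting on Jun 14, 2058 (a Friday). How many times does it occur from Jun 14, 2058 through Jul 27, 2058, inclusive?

Occurrences land 6·i days after Jun 14, 2058 for i = 0, 1, 2, …
The window opens on the start date, so the first occurrence inside is #1 on Jun 14, 2058.
Jul 27, 2058 is 43 days after the start; 43 ÷ 6 = 7 remainder 1. Last occurrence in the window: #8 on Jul 26, 2058.
Occurrences #1 through #8: 8 in total.

8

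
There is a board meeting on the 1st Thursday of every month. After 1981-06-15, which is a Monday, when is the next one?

1981-07-02

June 1981 starts on a Monday, so its 1st Thursday is 1981-06-04 (3 days in).
That is not after 1981-06-15, so look at July 1981.
July 1981 starts on a Wednesday, so its 1st Thursday is 1981-07-02 (1 day in).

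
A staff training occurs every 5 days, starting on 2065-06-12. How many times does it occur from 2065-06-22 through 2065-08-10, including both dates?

Occurrences land 5·i days after 2065-06-12 for i = 0, 1, 2, …
2065-06-22 is 10 days after the start; 10 ÷ 5 = 2 remainder 0. First occurrence in the window: #3 on 2065-06-22 (2×5 = 10 days in).
2065-08-10 is 59 days after the start; 59 ÷ 5 = 11 remainder 4. Last occurrence in the window: #12 on 2065-08-06.
Occurrences #3 through #12: 10 in total.

10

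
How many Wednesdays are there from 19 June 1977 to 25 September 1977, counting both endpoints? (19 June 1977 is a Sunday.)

19 June 1977 is a Sunday; the first Wednesday on or after it is 22 June 1977 (3 days later).
From 22 June 1977 to 25 September 1977: 8 + 31 + 31 + 25 = 95 days (rest of June, July, August, September).
95 ÷ 7 = 13 full weeks with remainder 4, so 13 more Wednesdays after the first → 14.

14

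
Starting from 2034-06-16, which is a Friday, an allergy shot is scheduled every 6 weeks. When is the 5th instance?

The 5th occurrence is 4 intervals after the first: 4 × 42 = 168 days after 2034-06-16.
June has 30 days — 14 days to the end of June leaves 154.
July has 31 days (123 left).
August has 31 days (92 left).
September has 30 days (62 left).
October has 31 days (31 left).
November has 30 days (1 left).
1 day into December → 2034-12-01.

2034-12-01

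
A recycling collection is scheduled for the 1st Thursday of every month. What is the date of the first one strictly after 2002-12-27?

2003-01-02

December 2002 starts on a Sunday, so its 1st Thursday is 2002-12-05 (4 days in).
That is not after 2002-12-27, so look at January 2003.
January 2003 starts on a Wednesday, so its 1st Thursday is 2003-01-02 (1 day in).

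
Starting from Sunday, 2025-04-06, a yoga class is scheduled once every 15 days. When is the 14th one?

The 14th occurrence is 13 intervals after the first: 13 × 15 = 195 days after 2025-04-06.
April has 30 days — 24 days to the end of April leaves 171.
May has 31 days (140 left).
June has 30 days (110 left).
July has 31 days (79 left).
August has 31 days (48 left).
September has 30 days (18 left).
18 days into October → 2025-10-18.

2025-10-18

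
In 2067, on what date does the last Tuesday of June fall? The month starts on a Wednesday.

2067-06-28

June 2067 begins on a Wednesday, so the first Tuesday is June 7 (6 days later).
June 2067 has 30 days. Adding weeks: 7, 14, 21, 28 — the last one ≤ 30 is the 28th.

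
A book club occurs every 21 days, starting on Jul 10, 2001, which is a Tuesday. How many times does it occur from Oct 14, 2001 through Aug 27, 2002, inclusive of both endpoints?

15

Occurrences land 21·i days after Jul 10, 2001 for i = 0, 1, 2, …
Oct 14, 2001 is 96 days after the start; 96 ÷ 21 = 4 remainder 12; since the remainder is 12, round up to i = 5. First occurrence in the window: #6 on Oct 23, 2001 (5×21 = 105 days in).
Aug 27, 2002 is 413 days after the start; 413 ÷ 21 = 19 remainder 14. Last occurrence in the window: #20 on Aug 13, 2002.
Occurrences #6 through #20: 15 in total.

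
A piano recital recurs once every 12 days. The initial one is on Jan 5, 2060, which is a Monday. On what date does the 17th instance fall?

The 17th occurrence is 16 intervals after the first: 16 × 12 = 192 days after Jan 5, 2060.
Jan has 31 days — 26 days to the end of Jan leaves 166.
Feb has 29 days (137 left).
Mar has 31 days (106 left).
Apr has 30 days (76 left).
May has 31 days (45 left).
Jun has 30 days (15 left).
15 days into Jul → Jul 15, 2060.

Jul 15, 2060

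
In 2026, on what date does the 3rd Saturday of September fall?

September 2026 begins on a Tuesday, so the first Saturday is September 5 (4 days later).
The 3rd Saturday is 2 weeks later: 5 + 14 = 19.

September 19, 2026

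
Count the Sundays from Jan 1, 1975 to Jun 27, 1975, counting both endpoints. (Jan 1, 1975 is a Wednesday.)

25

Jan 1, 1975 is a Wednesday; the first Sunday on or after it is Jan 5, 1975 (4 days later).
From Jan 5, 1975 to Jun 27, 1975: 26 + 28 + 31 + 30 + 31 + 27 = 173 days (rest of Jan, Feb, Mar, Apr, May, Jun).
173 ÷ 7 = 24 full weeks with remainder 5, so 24 more Sundays after the first → 25.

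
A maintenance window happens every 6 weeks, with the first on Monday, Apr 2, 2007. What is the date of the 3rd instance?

Jun 25, 2007

The 3rd occurrence is 2 intervals after the first: 2 × 42 = 84 days after Apr 2, 2007.
Apr has 30 days — 28 days to the end of Apr leaves 56.
May has 31 days (25 left).
25 days into Jun → Jun 25, 2007.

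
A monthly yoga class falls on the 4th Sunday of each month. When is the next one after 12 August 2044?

28 August 2044

August 2044 starts on a Monday; its first Sunday is the 7th, so the 4th Sunday is the 28th — 28 August 2044.
28 August 2044 is after 12 August 2044, so that is the next one.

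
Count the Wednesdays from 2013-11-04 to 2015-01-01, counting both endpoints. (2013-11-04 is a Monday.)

2013-11-04 is a Monday; the first Wednesday on or after it is 2013-11-06 (2 days later).
From 2013-11-06 to 2015-01-01: 55 + 365 + 1 = 421 days (rest of 2013, 2014, to 2015-01-01 in 2015).
421 ÷ 7 = 60 full weeks with remainder 1, so 60 more Wednesdays after the first → 61.

61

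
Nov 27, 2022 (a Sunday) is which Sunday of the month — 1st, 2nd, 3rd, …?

4th

Day 27 falls in week ⌈27/7⌉ of the month.
Days 1–7 hold the 1st Sunday, 8–14 the 2nd, 15–21 the 3rd, 22–28 the 4th, 29–31 the 5th.
27 is in the range for the 4th.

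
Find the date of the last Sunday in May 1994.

29 May 1994

The first Sunday of May 1994 is May 1.
May 1994 has 31 days. Adding weeks: 1, 8, 15, 22, 29 — the last one ≤ 31 is the 29th.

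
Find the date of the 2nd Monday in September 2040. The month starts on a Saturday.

10 September 2040

September 2040 begins on a Saturday, so the first Monday is September 3 (2 days later).
The 2nd Monday is 1 weeks later: 3 + 7 = 10.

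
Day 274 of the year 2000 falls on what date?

Jan has 31 days (274 − 31 = 243 remain).
Feb has 29 days (243 − 29 = 214 remain).
Mar has 31 days (214 − 31 = 183 remain).
Apr has 30 days (183 − 30 = 153 remain).
May has 31 days (153 − 31 = 122 remain).
Jun has 30 days (122 − 30 = 92 remain).
Jul has 31 days (92 − 31 = 61 remain).
Aug has 31 days (61 − 31 = 30 remain).
30 into Sep → Sep 30.

Sep 30, 2000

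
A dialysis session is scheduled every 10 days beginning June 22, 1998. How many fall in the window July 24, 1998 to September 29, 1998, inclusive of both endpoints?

Occurrences land 10·i days after June 22, 1998 for i = 0, 1, 2, …
July 24, 1998 is 32 days after the start; 32 ÷ 10 = 3 remainder 2; since the remainder is 2, round up to i = 4. First occurrence in the window: #5 on August 1, 1998 (4×10 = 40 days in).
September 29, 1998 is 99 days after the start; 99 ÷ 10 = 9 remainder 9. Last occurrence in the window: #10 on September 20, 1998.
Occurrences #5 through #10: 6 in total.

6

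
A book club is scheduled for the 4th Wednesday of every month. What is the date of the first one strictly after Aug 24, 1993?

Aug 25, 1993

Aug 1993 starts on a Sunday; its first Wednesday is the 4th, so the 4th Wednesday is the 25th — Aug 25, 1993.
Aug 25, 1993 is after Aug 24, 1993, so that is the next one.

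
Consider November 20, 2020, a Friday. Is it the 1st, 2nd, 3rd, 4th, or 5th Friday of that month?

Day 20 falls in week ⌈20/7⌉ of the month.
Days 1–7 hold the 1st Friday, 8–14 the 2nd, 15–21 the 3rd, 22–28 the 4th, 29–31 the 5th.
20 is in the range for the 3rd.

3rd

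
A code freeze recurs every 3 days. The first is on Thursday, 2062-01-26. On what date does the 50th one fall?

2062-06-22

The 50th occurrence is 49 intervals after the first: 49 × 3 = 147 days after 2062-01-26.
January has 31 days — 5 days to the end of January leaves 142.
February has 28 days (114 left).
March has 31 days (83 left).
April has 30 days (53 left).
May has 31 days (22 left).
22 days into June → 2062-06-22.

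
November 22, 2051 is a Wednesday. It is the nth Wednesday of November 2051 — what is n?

4th

Day 22 falls in week ⌈22/7⌉ of the month.
Days 1–7 hold the 1st Wednesday, 8–14 the 2nd, 15–21 the 3rd, 22–28 the 4th, 29–31 the 5th.
22 is in the range for the 4th.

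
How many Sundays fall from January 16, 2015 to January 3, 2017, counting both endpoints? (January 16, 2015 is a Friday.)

January 16, 2015 is a Friday; the first Sunday on or after it is January 18, 2015 (2 days later).
From January 18, 2015 to January 3, 2017: 347 + 366 + 3 = 716 days (rest of 2015, 2016, to January 3, 2017 in 2017).
716 ÷ 7 = 102 full weeks with remainder 2, so 102 more Sundays after the first → 103.

103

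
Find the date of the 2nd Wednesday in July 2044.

2044-07-13

July 2044 begins on a Friday, so the first Wednesday is July 6 (5 days later).
The 2nd Wednesday is 1 weeks later: 6 + 7 = 13.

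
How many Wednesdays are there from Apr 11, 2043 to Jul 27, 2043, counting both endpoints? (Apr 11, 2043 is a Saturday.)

Apr 11, 2043 is a Saturday; the first Wednesday on or after it is Apr 15, 2043 (4 days later).
From Apr 15, 2043 to Jul 27, 2043: 15 + 31 + 30 + 27 = 103 days (rest of Apr, May, Jun, Jul).
103 ÷ 7 = 14 full weeks with remainder 5, so 14 more Wednesdays after the first → 15.

15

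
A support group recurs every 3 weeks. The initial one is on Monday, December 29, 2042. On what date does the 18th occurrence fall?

December 21, 2043

The 18th occurrence is 17 intervals after the first: 17 × 21 = 357 days after December 29, 2042.
December has 31 days — 2 days to the end of December leaves 355.
January has 31 days (324 left).
February has 28 days (296 left).
March has 31 days (265 left).
April has 30 days (235 left).
May has 31 days (204 left).
June has 30 days (174 left).
July has 31 days (143 left).
August has 31 days (112 left).
September has 30 days (82 left).
October has 31 days (51 left).
November has 30 days (21 left).
21 days into December → December 21, 2043.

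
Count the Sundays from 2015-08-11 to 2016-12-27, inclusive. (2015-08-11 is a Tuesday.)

2015-08-11 is a Tuesday; the first Sunday on or after it is 2015-08-16 (5 days later).
From 2015-08-16 to 2016-12-27: 137 + 362 = 499 days (rest of 2015, to 2016-12-27 in 2016).
499 ÷ 7 = 71 full weeks with remainder 2, so 71 more Sundays after the first → 72.

72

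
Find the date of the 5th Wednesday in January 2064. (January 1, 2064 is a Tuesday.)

2064-01-30

January 2064 begins on a Tuesday, so the first Wednesday is January 2 (1 day later).
The 5th Wednesday is 4 weeks later: 2 + 28 = 30.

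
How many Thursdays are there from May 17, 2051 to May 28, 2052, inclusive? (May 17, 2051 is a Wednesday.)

54

May 17, 2051 is a Wednesday; the first Thursday on or after it is May 18, 2051 (1 day later).
From May 18, 2051 to May 28, 2052: 227 + 149 = 376 days (rest of 2051, to May 28, 2052 in 2052).
376 ÷ 7 = 53 full weeks with remainder 5, so 53 more Thursdays after the first → 54.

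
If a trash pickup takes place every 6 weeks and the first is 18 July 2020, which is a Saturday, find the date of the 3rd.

10 October 2020

The 3rd occurrence is 2 intervals after the first: 2 × 42 = 84 days after 18 July 2020.
July has 31 days — 13 days to the end of July leaves 71.
August has 31 days (40 left).
September has 30 days (10 left).
10 days into October → 10 October 2020.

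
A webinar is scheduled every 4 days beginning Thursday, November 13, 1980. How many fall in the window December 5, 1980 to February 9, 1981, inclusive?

Occurrences land 4·i days after November 13, 1980 for i = 0, 1, 2, …
December 5, 1980 is 22 days after the start; 22 ÷ 4 = 5 remainder 2; since the remainder is 2, round up to i = 6. First occurrence in the window: #7 on December 7, 1980 (6×4 = 24 days in).
February 9, 1981 is 88 days after the start; 88 ÷ 4 = 22 remainder 0. Last occurrence in the window: #23 on February 9, 1981.
Occurrences #7 through #23: 17 in total.

17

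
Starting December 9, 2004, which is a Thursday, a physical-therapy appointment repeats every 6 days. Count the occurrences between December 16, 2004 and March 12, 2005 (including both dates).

14

Occurrences land 6·i days after December 9, 2004 for i = 0, 1, 2, …
December 16, 2004 is 7 days after the start; 7 ÷ 6 = 1 remainder 1; since the remainder is 1, round up to i = 2. First occurrence in the window: #3 on December 21, 2004 (2×6 = 12 days in).
March 12, 2005 is 93 days after the start; 93 ÷ 6 = 15 remainder 3. Last occurrence in the window: #16 on March 9, 2005.
Occurrences #3 through #16: 14 in total.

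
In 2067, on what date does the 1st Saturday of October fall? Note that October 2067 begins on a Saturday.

October 1, 2067

October 2067 begins on a Saturday, so the first Saturday is October 1.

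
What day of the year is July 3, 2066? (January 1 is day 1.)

184

Days in months before July: 31 + 28 + 31 + 30 + 31 + 30 = 181.
Plus 3 days into July → day 184.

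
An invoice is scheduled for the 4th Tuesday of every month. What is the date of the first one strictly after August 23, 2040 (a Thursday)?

August 2040 starts on a Wednesday; its first Tuesday is the 7th, so the 4th Tuesday is the 28th — August 28, 2040.
August 28, 2040 is after August 23, 2040, so that is the next one.

August 28, 2040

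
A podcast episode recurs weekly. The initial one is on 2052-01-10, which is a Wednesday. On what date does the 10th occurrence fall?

The 10th occurrence is 9 intervals after the first: 9 × 7 = 63 days after 2052-01-10.
January has 31 days — 21 days to the end of January leaves 42.
February has 29 days (13 left).
13 days into March → 2052-03-13.

2052-03-13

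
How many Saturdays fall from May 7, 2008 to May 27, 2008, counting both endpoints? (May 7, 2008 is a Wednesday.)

3

May 7, 2008 is a Wednesday; the first Saturday on or after it is May 10, 2008 (3 days later).
From May 10, 2008 to May 27, 2008 is 27 − 10 = 17 days.
17 ÷ 7 = 2 full weeks with remainder 3, so 2 more Saturdays after the first → 3.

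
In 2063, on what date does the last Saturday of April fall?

2063-04-28

The first Saturday of April 2063 is April 7.
April 2063 has 30 days. Adding weeks: 7, 14, 21, 28 — the last one ≤ 30 is the 28th.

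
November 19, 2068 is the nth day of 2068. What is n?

324

Days in months before November: 31 + 29 + 31 + 30 + 31 + 30 + 31 + 31 + 30 + 31 = 305.
Plus 19 days into November → day 324.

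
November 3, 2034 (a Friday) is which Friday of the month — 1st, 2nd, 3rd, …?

1st

Day 3 falls in week ⌈3/7⌉ of the month.
Days 1–7 hold the 1st Friday, 8–14 the 2nd, 15–21 the 3rd, 22–28 the 4th, 29–31 the 5th.
3 is in the range for the 1st.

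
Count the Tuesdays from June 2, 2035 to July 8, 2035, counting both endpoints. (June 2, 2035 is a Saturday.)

5

June 2, 2035 is a Saturday; the first Tuesday on or after it is June 5, 2035 (3 days later).
From June 5, 2035 to July 8, 2035: 25 + 8 = 33 days (rest of June, July).
33 ÷ 7 = 4 full weeks with remainder 5, so 4 more Tuesdays after the first → 5.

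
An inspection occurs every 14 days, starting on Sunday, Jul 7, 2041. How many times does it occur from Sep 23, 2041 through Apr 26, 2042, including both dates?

15

Occurrences land 14·i days after Jul 7, 2041 for i = 0, 1, 2, …
Sep 23, 2041 is 78 days after the start; 78 ÷ 14 = 5 remainder 8; since the remainder is 8, round up to i = 6. First occurrence in the window: #7 on Sep 29, 2041 (6×14 = 84 days in).
Apr 26, 2042 is 293 days after the start; 293 ÷ 14 = 20 remainder 13. Last occurrence in the window: #21 on Apr 13, 2042.
Occurrences #7 through #21: 15 in total.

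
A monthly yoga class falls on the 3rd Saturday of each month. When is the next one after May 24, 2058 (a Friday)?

May 2058 starts on a Wednesday; its first Saturday is the 4th, so the 3rd Saturday is the 18th — May 18, 2058.
That is not after May 24, 2058, so look at June 2058.
June 2058 starts on a Saturday; its first Saturday is the 1st, so the 3rd Saturday is the 15th — June 15, 2058.

June 15, 2058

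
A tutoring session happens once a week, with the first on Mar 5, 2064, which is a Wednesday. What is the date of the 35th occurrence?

The 35th occurrence is 34 intervals after the first: 34 × 7 = 238 days after Mar 5, 2064.
Mar has 31 days — 26 days to the end of Mar leaves 212.
Apr has 30 days (182 left).
May has 31 days (151 left).
Jun has 30 days (121 left).
Jul has 31 days (90 left).
Aug has 31 days (59 left).
Sep has 30 days (29 left).
29 days into Oct → Oct 29, 2064.

Oct 29, 2064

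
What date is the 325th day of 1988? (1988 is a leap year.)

January has 31 days (325 − 31 = 294 remain).
February has 29 days (294 − 29 = 265 remain).
March has 31 days (265 − 31 = 234 remain).
April has 30 days (234 − 30 = 204 remain).
May has 31 days (204 − 31 = 173 remain).
June has 30 days (173 − 30 = 143 remain).
July has 31 days (143 − 31 = 112 remain).
August has 31 days (112 − 31 = 81 remain).
September has 30 days (81 − 30 = 51 remain).
October has 31 days (51 − 31 = 20 remain).
20 into November → November 20.

20 November 1988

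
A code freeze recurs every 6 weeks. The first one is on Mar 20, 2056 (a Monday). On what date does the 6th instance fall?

Oct 16, 2056

The 6th occurrence is 5 intervals after the first: 5 × 42 = 210 days after Mar 20, 2056.
Mar has 31 days — 11 days to the end of Mar leaves 199.
Apr has 30 days (169 left).
May has 31 days (138 left).
Jun has 30 days (108 left).
Jul has 31 days (77 left).
Aug has 31 days (46 left).
Sep has 30 days (16 left).
16 days into Oct → Oct 16, 2056.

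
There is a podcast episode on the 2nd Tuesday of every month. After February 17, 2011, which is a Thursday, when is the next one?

March 8, 2011

February 2011 starts on a Tuesday; its first Tuesday is the 1st, so the 2nd Tuesday is the 8th — February 8, 2011.
That is not after February 17, 2011, so look at March 2011.
March 2011 starts on a Tuesday; its first Tuesday is the 1st, so the 2nd Tuesday is the 8th — March 8, 2011.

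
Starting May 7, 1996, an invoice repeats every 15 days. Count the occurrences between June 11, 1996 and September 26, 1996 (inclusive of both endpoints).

7

Occurrences land 15·i days after May 7, 1996 for i = 0, 1, 2, …
June 11, 1996 is 35 days after the start; 35 ÷ 15 = 2 remainder 5; since the remainder is 5, round up to i = 3. First occurrence in the window: #4 on June 21, 1996 (3×15 = 45 days in).
September 26, 1996 is 142 days after the start; 142 ÷ 15 = 9 remainder 7. Last occurrence in the window: #10 on September 19, 1996.
Occurrences #4 through #10: 7 in total.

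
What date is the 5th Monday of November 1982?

29 November 1982

November 1982 begins on a Monday, so the first Monday is November 1.
The 5th Monday is 4 weeks later: 1 + 28 = 29.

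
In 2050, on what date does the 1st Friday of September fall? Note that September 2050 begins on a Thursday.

September 2050 begins on a Thursday, so the first Friday is September 2 (1 day later).

2050-09-02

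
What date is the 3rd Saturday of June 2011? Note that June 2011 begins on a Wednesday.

June 2011 begins on a Wednesday, so the first Saturday is June 4 (3 days later).
The 3rd Saturday is 2 weeks later: 4 + 14 = 18.

June 18, 2011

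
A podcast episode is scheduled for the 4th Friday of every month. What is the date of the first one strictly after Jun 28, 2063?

Jul 27, 2063

Jun 2063 starts on a Friday; its first Friday is the 1st, so the 4th Friday is the 22nd — Jun 22, 2063.
That is not after Jun 28, 2063, so look at Jul 2063.
Jul 2063 starts on a Sunday; its first Friday is the 6th, so the 4th Friday is the 27th — Jul 27, 2063.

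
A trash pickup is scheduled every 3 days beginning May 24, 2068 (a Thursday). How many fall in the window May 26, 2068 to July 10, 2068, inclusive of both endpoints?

Occurrences land 3·i days after May 24, 2068 for i = 0, 1, 2, …
May 26, 2068 is 2 days after the start; 2 ÷ 3 = 0 remainder 2; since the remainder is 2, round up to i = 1. First occurrence in the window: #2 on May 27, 2068 (1×3 = 3 days in).
July 10, 2068 is 47 days after the start; 47 ÷ 3 = 15 remainder 2. Last occurrence in the window: #16 on July 8, 2068.
Occurrences #2 through #16: 15 in total.

15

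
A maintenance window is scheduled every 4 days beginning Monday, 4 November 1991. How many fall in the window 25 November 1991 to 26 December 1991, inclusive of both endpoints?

8

Occurrences land 4·i days after 4 November 1991 for i = 0, 1, 2, …
25 November 1991 is 21 days after the start; 21 ÷ 4 = 5 remainder 1; since the remainder is 1, round up to i = 6. First occurrence in the window: #7 on 28 November 1991 (6×4 = 24 days in).
26 December 1991 is 52 days after the start; 52 ÷ 4 = 13 remainder 0. Last occurrence in the window: #14 on 26 December 1991.
Occurrences #7 through #14: 8 in total.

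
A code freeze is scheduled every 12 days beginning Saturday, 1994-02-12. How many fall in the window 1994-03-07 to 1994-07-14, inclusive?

Occurrences land 12·i days after 1994-02-12 for i = 0, 1, 2, …
1994-03-07 is 23 days after the start; 23 ÷ 12 = 1 remainder 11; since the remainder is 11, round up to i = 2. First occurrence in the window: #3 on 1994-03-08 (2×12 = 24 days in).
1994-07-14 is 152 days after the start; 152 ÷ 12 = 12 remainder 8. Last occurrence in the window: #13 on 1994-07-06.
Occurrences #3 through #13: 11 in total.

11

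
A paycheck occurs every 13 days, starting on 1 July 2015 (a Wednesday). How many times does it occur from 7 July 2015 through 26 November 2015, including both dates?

11

Occurrences land 13·i days after 1 July 2015 for i = 0, 1, 2, …
7 July 2015 is 6 days after the start; 6 ÷ 13 = 0 remainder 6; since the remainder is 6, round up to i = 1. First occurrence in the window: #2 on 14 July 2015 (1×13 = 13 days in).
26 November 2015 is 148 days after the start; 148 ÷ 13 = 11 remainder 5. Last occurrence in the window: #12 on 21 November 2015.
Occurrences #2 through #12: 11 in total.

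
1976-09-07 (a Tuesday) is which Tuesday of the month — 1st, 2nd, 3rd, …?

Day 7 falls in week ⌈7/7⌉ of the month.
Days 1–7 hold the 1st Tuesday, 8–14 the 2nd, 15–21 the 3rd, 22–28 the 4th, 29–31 the 5th.
7 is in the range for the 1st.

1st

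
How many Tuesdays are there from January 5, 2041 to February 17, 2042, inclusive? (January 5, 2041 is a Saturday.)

58

January 5, 2041 is a Saturday; the first Tuesday on or after it is January 8, 2041 (3 days later).
From January 8, 2041 to February 17, 2042: 357 + 48 = 405 days (rest of 2041, to February 17, 2042 in 2042).
405 ÷ 7 = 57 full weeks with remainder 6, so 57 more Tuesdays after the first → 58.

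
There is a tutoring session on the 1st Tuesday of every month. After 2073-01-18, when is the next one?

2073-02-07

January 2073 starts on a Sunday, so its 1st Tuesday is 2073-01-03 (2 days in).
That is not after 2073-01-18, so look at February 2073.
February 2073 starts on a Wednesday, so its 1st Tuesday is 2073-02-07 (6 days in).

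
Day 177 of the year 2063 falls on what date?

January has 31 days (177 − 31 = 146 remain).
February has 28 days (146 − 28 = 118 remain).
March has 31 days (118 − 31 = 87 remain).
April has 30 days (87 − 30 = 57 remain).
May has 31 days (57 − 31 = 26 remain).
26 into June → June 26.

2063-06-26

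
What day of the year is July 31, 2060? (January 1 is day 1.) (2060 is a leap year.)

Days in months before July: 31 + 29 + 31 + 30 + 31 + 30 = 182.
Plus 31 days into July → day 213.

213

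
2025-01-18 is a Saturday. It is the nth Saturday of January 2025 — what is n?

3rd

Day 18 falls in week ⌈18/7⌉ of the month.
Days 1–7 hold the 1st Saturday, 8–14 the 2nd, 15–21 the 3rd, 22–28 the 4th, 29–31 the 5th.
18 is in the range for the 3rd.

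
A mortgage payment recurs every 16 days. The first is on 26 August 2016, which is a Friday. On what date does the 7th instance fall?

The 7th occurrence is 6 intervals after the first: 6 × 16 = 96 days after 26 August 2016.
August has 31 days — 5 days to the end of August leaves 91.
September has 30 days (61 left).
October has 31 days (30 left).
30 days into November → 30 November 2016.

30 November 2016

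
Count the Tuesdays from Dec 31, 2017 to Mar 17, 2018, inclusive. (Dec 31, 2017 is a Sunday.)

Dec 31, 2017 is a Sunday; the first Tuesday on or after it is Jan 2, 2018 (2 days later).
From Jan 2, 2018 to Mar 17, 2018: 29 + 28 + 17 = 74 days (rest of Jan, Feb, Mar).
74 ÷ 7 = 10 full weeks with remainder 4, so 10 more Tuesdays after the first → 11.

11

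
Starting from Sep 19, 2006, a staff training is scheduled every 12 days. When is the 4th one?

Oct 25, 2006

The 4th occurrence is 3 intervals after the first: 3 × 12 = 36 days after Sep 19, 2006.
Sep has 30 days — 11 days to the end of Sep leaves 25.
25 days into Oct → Oct 25, 2006.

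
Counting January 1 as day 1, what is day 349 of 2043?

January has 31 days (349 − 31 = 318 remain).
February has 28 days (318 − 28 = 290 remain).
March has 31 days (290 − 31 = 259 remain).
April has 30 days (259 − 30 = 229 remain).
May has 31 days (229 − 31 = 198 remain).
June has 30 days (198 − 30 = 168 remain).
July has 31 days (168 − 31 = 137 remain).
August has 31 days (137 − 31 = 106 remain).
September has 30 days (106 − 30 = 76 remain).
October has 31 days (76 − 31 = 45 remain).
November has 30 days (45 − 30 = 15 remain).
15 into December → December 15.

2043-12-15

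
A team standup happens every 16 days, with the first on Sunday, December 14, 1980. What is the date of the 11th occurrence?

May 23, 1981

The 11th occurrence is 10 intervals after the first: 10 × 16 = 160 days after December 14, 1980.
December has 31 days — 17 days to the end of December leaves 143.
January has 31 days (112 left).
February has 28 days (84 left).
March has 31 days (53 left).
April has 30 days (23 left).
23 days into May → May 23, 1981.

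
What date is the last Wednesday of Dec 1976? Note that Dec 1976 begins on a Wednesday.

Dec 29, 1976

Dec 1976 begins on a Wednesday, so the first Wednesday is Dec 1.
Dec 1976 has 31 days. Adding weeks: 1, 8, 15, 22, 29 — the last one ≤ 31 is the 29th.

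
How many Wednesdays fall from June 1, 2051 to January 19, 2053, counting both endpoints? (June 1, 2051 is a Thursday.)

85

June 1, 2051 is a Thursday; the first Wednesday on or after it is June 7, 2051 (6 days later).
From June 7, 2051 to January 19, 2053: 207 + 366 + 19 = 592 days (rest of 2051, 2052, to January 19, 2053 in 2053).
592 ÷ 7 = 84 full weeks with remainder 4, so 84 more Wednesdays after the first → 85.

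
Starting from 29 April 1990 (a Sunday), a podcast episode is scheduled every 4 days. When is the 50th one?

11 November 1990

The 50th occurrence is 49 intervals after the first: 49 × 4 = 196 days after 29 April 1990.
April has 30 days — 1 day to the end of April leaves 195.
May has 31 days (164 left).
June has 30 days (134 left).
July has 31 days (103 left).
August has 31 days (72 left).
September has 30 days (42 left).
October has 31 days (11 left).
11 days into November → 11 November 1990.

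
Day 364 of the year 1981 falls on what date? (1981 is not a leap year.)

1981-12-30

January has 31 days (364 − 31 = 333 remain).
February has 28 days (333 − 28 = 305 remain).
March has 31 days (305 − 31 = 274 remain).
April has 30 days (274 − 30 = 244 remain).
May has 31 days (244 − 31 = 213 remain).
June has 30 days (213 − 30 = 183 remain).
July has 31 days (183 − 31 = 152 remain).
August has 31 days (152 − 31 = 121 remain).
September has 30 days (121 − 30 = 91 remain).
October has 31 days (91 − 31 = 60 remain).
November has 30 days (60 − 30 = 30 remain).
30 into December → December 30.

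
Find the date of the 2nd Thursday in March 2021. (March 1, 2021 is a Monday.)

2021-03-11

March 2021 begins on a Monday, so the first Thursday is March 4 (3 days later).
The 2nd Thursday is 1 weeks later: 4 + 7 = 11.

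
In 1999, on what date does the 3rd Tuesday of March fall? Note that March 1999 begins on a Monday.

1999-03-16

March 1999 begins on a Monday, so the first Tuesday is March 2 (1 day later).
The 3rd Tuesday is 2 weeks later: 2 + 14 = 16.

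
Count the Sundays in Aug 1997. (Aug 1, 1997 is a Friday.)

Aug 1, 1997 is a Friday; the first Sunday on or after it is Aug 3, 1997 (2 days later).
From Aug 3, 1997 to Aug 31, 1997 is 31 − 3 = 28 days.
28 ÷ 7 = 4 full weeks with remainder 0, so 4 more Sundays after the first → 5.

5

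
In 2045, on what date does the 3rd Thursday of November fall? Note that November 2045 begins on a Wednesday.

November 16, 2045

November 2045 begins on a Wednesday, so the first Thursday is November 2 (1 day later).
The 3rd Thursday is 2 weeks later: 2 + 14 = 16.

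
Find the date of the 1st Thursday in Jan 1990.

The first Thursday of Jan 1990 is Jan 4.

Jan 4, 1990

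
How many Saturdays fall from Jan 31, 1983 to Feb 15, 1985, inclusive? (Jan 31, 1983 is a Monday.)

Jan 31, 1983 is a Monday; the first Saturday on or after it is Feb 5, 1983 (5 days later).
From Feb 5, 1983 to Feb 15, 1985: 329 + 366 + 46 = 741 days (rest of 1983, 1984, to Feb 15, 1985 in 1985).
741 ÷ 7 = 105 full weeks with remainder 6, so 105 more Saturdays after the first → 106.

106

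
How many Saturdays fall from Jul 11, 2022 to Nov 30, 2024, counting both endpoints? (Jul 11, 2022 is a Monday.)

Jul 11, 2022 is a Monday; the first Saturday on or after it is Jul 16, 2022 (5 days later).
From Jul 16, 2022 to Nov 30, 2024: 168 + 365 + 335 = 868 days (rest of 2022, 2023, to Nov 30, 2024 in 2024).
868 ÷ 7 = 124 full weeks with remainder 0, so 124 more Saturdays after the first → 125.

125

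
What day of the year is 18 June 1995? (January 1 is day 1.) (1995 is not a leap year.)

169

Days in months before June: 31 + 28 + 31 + 30 + 31 = 151.
Plus 18 days into June → day 169.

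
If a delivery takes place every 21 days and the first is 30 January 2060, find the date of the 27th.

The 27th occurrence is 26 intervals after the first: 26 × 21 = 546 days after 30 January 2060.
January has 31 days — 1 day to the end of January leaves 545.
From end of January to end of 2060 is 335 days (210 left).
January has 31 days (179 left).
February has 28 days (151 left).
March has 31 days (120 left).
April has 30 days (90 left).
May has 31 days (59 left).
June has 30 days (29 left).
29 days into July → 29 July 2061.

29 July 2061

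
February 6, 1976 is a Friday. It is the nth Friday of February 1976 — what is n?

Day 6 falls in week ⌈6/7⌉ of the month.
Days 1–7 hold the 1st Friday, 8–14 the 2nd, 15–21 the 3rd, 22–28 the 4th, 29–31 the 5th.
6 is in the range for the 1st.

1st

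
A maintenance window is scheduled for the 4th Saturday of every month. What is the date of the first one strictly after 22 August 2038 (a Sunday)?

28 August 2038

August 2038 starts on a Sunday; its first Saturday is the 7th, so the 4th Saturday is the 28th — 28 August 2038.
28 August 2038 is after 22 August 2038, so that is the next one.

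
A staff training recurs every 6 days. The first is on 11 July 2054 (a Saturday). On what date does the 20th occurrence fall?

The 20th occurrence is 19 intervals after the first: 19 × 6 = 114 days after 11 July 2054.
July has 31 days — 20 days to the end of July leaves 94.
August has 31 days (63 left).
September has 30 days (33 left).
October has 31 days (2 left).
2 days into November → 2 November 2054.

2 November 2054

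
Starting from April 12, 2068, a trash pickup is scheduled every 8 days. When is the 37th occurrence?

The 37th occurrence is 36 intervals after the first: 36 × 8 = 288 days after April 12, 2068.
April has 30 days — 18 days to the end of April leaves 270.
May has 31 days (239 left).
June has 30 days (209 left).
July has 31 days (178 left).
August has 31 days (147 left).
September has 30 days (117 left).
October has 31 days (86 left).
November has 30 days (56 left).
December has 31 days (25 left).
25 days into January → January 25, 2069.

January 25, 2069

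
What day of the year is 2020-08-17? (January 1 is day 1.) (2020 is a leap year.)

230

Days in months before August: 31 + 29 + 31 + 30 + 31 + 30 + 31 = 213.
Plus 17 days into August → day 230.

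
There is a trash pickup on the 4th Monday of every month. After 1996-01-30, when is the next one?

January 1996 starts on a Monday; its first Monday is the 1st, so the 4th Monday is the 22nd — 1996-01-22.
That is not after 1996-01-30, so look at February 1996.
February 1996 starts on a Thursday; its first Monday is the 5th, so the 4th Monday is the 26th — 1996-02-26.

1996-02-26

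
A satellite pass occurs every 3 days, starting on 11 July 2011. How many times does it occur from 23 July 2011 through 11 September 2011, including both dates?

17

Occurrences land 3·i days after 11 July 2011 for i = 0, 1, 2, …
23 July 2011 is 12 days after the start; 12 ÷ 3 = 4 remainder 0. First occurrence in the window: #5 on 23 July 2011 (4×3 = 12 days in).
11 September 2011 is 62 days after the start; 62 ÷ 3 = 20 remainder 2. Last occurrence in the window: #21 on 9 September 2011.
Occurrences #5 through #21: 17 in total.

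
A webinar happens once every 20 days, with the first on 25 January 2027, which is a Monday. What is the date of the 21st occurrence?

The 21st occurrence is 20 intervals after the first: 20 × 20 = 400 days after 25 January 2027.
January has 31 days — 6 days to the end of January leaves 394.
February has 28 days (366 left).
March has 31 days (335 left).
April has 30 days (305 left).
May has 31 days (274 left).
June has 30 days (244 left).
July has 31 days (213 left).
August has 31 days (182 left).
September has 30 days (152 left).
October has 31 days (121 left).
November has 30 days (91 left).
December has 31 days (60 left).
January has 31 days (29 left).
29 days into February → 29 February 2028.

29 February 2028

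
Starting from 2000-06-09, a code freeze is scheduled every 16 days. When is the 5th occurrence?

The 5th occurrence is 4 intervals after the first: 4 × 16 = 64 days after 2000-06-09.
June has 30 days — 21 days to the end of June leaves 43.
July has 31 days (12 left).
12 days into August → 2000-08-12.

2000-08-12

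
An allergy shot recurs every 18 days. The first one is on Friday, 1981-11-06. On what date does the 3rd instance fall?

The 3rd occurrence is 2 intervals after the first: 2 × 18 = 36 days after 1981-11-06.
November has 30 days — 24 days to the end of November leaves 12.
12 days into December → 1981-12-12.

1981-12-12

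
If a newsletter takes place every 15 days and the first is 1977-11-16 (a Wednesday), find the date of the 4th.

1977-12-31

The 4th occurrence is 3 intervals after the first: 3 × 15 = 45 days after 1977-11-16.
November has 30 days — 14 days to the end of November leaves 31.
31 days into December → 1977-12-31.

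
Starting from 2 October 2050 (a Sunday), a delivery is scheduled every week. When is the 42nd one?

16 July 2051

The 42nd occurrence is 41 intervals after the first: 41 × 7 = 287 days after 2 October 2050.
October has 31 days — 29 days to the end of October leaves 258.
November has 30 days (228 left).
December has 31 days (197 left).
January has 31 days (166 left).
February has 28 days (138 left).
March has 31 days (107 left).
April has 30 days (77 left).
May has 31 days (46 left).
June has 30 days (16 left).
16 days into July → 16 July 2051.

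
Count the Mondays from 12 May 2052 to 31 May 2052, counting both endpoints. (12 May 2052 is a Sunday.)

12 May 2052 is a Sunday; the first Monday on or after it is 13 May 2052 (1 day later).
From 13 May 2052 to 31 May 2052 is 31 − 13 = 18 days.
18 ÷ 7 = 2 full weeks with remainder 4, so 2 more Mondays after the first → 3.

3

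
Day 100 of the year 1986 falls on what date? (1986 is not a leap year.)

Jan has 31 days (100 − 31 = 69 remain).
Feb has 28 days (69 − 28 = 41 remain).
Mar has 31 days (41 − 31 = 10 remain).
10 into Apr → Apr 10.

Apr 10, 1986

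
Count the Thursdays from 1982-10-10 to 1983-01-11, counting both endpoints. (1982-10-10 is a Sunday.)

1982-10-10 is a Sunday; the first Thursday on or after it is 1982-10-14 (4 days later).
From 1982-10-14 to 1983-01-11: 17 + 30 + 31 + 11 = 89 days (rest of October, November, December, January).
89 ÷ 7 = 12 full weeks with remainder 5, so 12 more Thursdays after the first → 13.

13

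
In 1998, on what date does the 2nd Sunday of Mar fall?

Mar 8, 1998

The first Sunday of Mar 1998 is Mar 1.
The 2nd Sunday is 1 weeks later: 1 + 7 = 8.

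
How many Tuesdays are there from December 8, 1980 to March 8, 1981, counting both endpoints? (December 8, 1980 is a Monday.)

13

December 8, 1980 is a Monday; the first Tuesday on or after it is December 9, 1980 (1 day later).
From December 9, 1980 to March 8, 1981: 22 + 31 + 28 + 8 = 89 days (rest of December, January, February, March).
89 ÷ 7 = 12 full weeks with remainder 5, so 12 more Tuesdays after the first → 13.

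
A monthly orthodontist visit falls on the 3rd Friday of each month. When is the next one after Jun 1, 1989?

Jun 16, 1989

Jun 1989 starts on a Thursday; its first Friday is the 2nd, so the 3rd Friday is the 16th — Jun 16, 1989.
Jun 16, 1989 is after Jun 1, 1989, so that is the next one.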